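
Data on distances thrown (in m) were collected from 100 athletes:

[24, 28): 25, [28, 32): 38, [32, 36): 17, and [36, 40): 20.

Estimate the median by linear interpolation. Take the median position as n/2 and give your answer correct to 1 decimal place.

Cumulative frequencies: 25, 63, 80, 100
n = 100; position = n/2 = 50.
This falls in the class [28, 32): L = 28, F = 25, f = 38, h = 4.
Median ≈ 28 + ((50 − 25) / 38) × 4 = 30.6316

30.6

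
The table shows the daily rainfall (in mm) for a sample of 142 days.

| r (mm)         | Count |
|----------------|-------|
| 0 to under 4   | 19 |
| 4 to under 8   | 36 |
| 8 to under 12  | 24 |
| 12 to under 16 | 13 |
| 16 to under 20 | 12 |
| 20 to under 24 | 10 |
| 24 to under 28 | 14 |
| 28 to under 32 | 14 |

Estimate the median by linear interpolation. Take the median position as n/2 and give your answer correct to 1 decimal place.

10.7

Cumulative frequencies: 19, 55, 79, 92, 104, 114, 128, 142
n = 142; position = n/2 = 71.
This falls in the class 8 to under 12: L = 8, F = 55, f = 24, h = 4.
Median ≈ 8 + ((71 − 55) / 24) × 4 = 10.6667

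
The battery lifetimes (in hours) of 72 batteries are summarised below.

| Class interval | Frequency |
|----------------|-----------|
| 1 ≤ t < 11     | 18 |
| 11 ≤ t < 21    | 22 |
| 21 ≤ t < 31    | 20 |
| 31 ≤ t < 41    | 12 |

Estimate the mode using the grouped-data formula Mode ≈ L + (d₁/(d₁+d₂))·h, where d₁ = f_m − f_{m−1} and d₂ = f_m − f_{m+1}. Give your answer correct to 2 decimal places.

Modal class: 11 ≤ t < 21 (highest frequency 22).
d₁ = 22 − 18 = 4, d₂ = 22 − 20 = 2
Mode ≈ 11 + (4/(4+2)) × 10 = 11 + 6.6667 = 17.6667

17.67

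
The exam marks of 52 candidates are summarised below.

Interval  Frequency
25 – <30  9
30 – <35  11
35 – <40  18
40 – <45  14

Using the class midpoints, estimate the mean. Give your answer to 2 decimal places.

36.06

Midpoints: 27.5, 32.5, 37.5, 42.5
Σfm = 9×27.5 + 11×32.5 + 18×37.5 + 14×42.5 = 1875
n = Σf = 52
Mean = 1875 / 52 = 36.0577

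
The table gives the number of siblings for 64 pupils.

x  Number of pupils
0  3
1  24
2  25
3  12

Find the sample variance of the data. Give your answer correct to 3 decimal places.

0.682

Values: 0, 1, 2, 3
n = 64, Σfx = 110, mean = 1.7188
Σfx² = 232
Σf(x − x̄)² = Σfx² − (Σfx)²/n = 232 − 110²/64 = 42.9375
Sample variance = 42.9375 / 63 = 0.6815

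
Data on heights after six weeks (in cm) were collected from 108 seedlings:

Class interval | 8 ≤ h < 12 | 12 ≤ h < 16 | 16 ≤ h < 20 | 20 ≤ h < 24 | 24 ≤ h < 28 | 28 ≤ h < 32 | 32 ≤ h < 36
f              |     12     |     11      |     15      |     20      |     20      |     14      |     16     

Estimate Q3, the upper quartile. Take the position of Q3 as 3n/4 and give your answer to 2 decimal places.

Cumulative frequencies: 12, 23, 38, 58, 78, 92, 108
n = 108; position = 3n/4 = 81.
This falls in the class 28 ≤ h < 32: L = 28, F = 78, f = 14, h = 4.
Upper quartile ≈ 28 + ((81 − 78) / 14) × 4 = 28.8571

28.86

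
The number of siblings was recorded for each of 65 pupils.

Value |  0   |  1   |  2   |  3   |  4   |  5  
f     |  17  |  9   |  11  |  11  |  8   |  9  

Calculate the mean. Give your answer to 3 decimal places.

Values: 0, 1, 2, 3, 4, 5
Σfx = 17×0 + 9×1 + 11×2 + 11×3 + 8×4 + 9×5 = 141
n = Σf = 65
Mean = 141 / 65 = 2.1692

2.169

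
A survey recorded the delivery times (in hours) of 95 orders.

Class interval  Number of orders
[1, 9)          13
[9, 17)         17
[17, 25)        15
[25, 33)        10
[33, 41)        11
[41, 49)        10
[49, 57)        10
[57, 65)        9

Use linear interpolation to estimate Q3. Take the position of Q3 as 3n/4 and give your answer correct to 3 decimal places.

45.200

Cumulative frequencies: 13, 30, 45, 55, 66, 76, 86, 95
n = 95; position = 3n/4 = 71.25.
This falls in the class [41, 49): L = 41, F = 66, f = 10, h = 8.
Upper quartile ≈ 41 + ((71.25 − 66) / 10) × 8 = 45.2000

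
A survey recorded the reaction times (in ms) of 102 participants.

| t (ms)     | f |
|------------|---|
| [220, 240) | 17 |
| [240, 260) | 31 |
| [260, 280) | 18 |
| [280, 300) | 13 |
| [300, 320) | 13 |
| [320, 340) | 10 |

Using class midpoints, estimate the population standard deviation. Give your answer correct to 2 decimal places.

Midpoints: 230, 250, 270, 290, 310, 330
n = 102, Σfm = 27620, mean = 270.7843
Σfm² = 7580600
Σf(m − x̄)² = Σfm² − (Σfm)²/n = 7580600 − 27620²/102 = 101537.2549
Population variance = 101537.2549 / 102 = 995.4633
Standard deviation = √995.4633 = 31.5510

31.55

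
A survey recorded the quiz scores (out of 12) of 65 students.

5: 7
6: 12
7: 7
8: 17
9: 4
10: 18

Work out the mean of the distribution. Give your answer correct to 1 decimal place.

7.8

Values: 5, 6, 7, 8, 9, 10
Σfx = 7×5 + 12×6 + 7×7 + 17×8 + 4×9 + 18×10 = 508
n = Σf = 65
Mean = 508 / 65 = 7.8154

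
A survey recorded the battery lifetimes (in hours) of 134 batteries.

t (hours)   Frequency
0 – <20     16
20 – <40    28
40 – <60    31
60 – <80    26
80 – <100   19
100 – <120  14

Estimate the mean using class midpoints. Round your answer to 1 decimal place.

56.9

Midpoints: 10, 30, 50, 70, 90, 110
Σfm = 16×10 + 28×30 + 31×50 + 26×70 + 19×90 + 14×110 = 7620
n = Σf = 134
Mean = 7620 / 134 = 56.8657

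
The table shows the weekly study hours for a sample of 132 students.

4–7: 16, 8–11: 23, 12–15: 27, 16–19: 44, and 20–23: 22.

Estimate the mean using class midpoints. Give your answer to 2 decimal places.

Midpoints: 5.5, 9.5, 13.5, 17.5, 21.5
Σfm = 16×5.5 + 23×9.5 + 27×13.5 + 44×17.5 + 22×21.5 = 1914
n = Σf = 132
Mean = 1914 / 132 = 14.5000

14.50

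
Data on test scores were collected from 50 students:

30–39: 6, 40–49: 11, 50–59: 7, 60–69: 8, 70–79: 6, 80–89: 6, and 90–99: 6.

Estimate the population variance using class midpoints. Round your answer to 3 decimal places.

Midpoints: 34.5, 44.5, 54.5, 64.5, 74.5, 84.5, 94.5
n = 50, Σfm = 3115, mean = 62.3000
Σfm² = 212722.5
Σf(m − x̄)² = Σfm² − (Σfm)²/n = 212722.5 − 3115²/50 = 18658.0000
Population variance = 18658.0000 / 50 = 373.1600

373.160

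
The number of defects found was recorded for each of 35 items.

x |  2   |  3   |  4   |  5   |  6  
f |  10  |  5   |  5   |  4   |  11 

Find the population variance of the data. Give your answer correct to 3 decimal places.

Values: 2, 3, 4, 5, 6
n = 35, Σfx = 141, mean = 4.0286
Σfx² = 661
Σf(x − x̄)² = Σfx² − (Σfx)²/n = 661 − 141²/35 = 92.9714
Population variance = 92.9714 / 35 = 2.6563

2.656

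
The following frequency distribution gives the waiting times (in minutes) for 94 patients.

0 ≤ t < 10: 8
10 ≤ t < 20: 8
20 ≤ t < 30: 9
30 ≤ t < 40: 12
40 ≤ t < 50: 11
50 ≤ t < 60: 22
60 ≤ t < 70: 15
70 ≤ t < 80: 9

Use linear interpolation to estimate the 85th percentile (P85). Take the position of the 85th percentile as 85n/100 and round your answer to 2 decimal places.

Cumulative frequencies: 8, 16, 25, 37, 48, 70, 85, 94
n = 94; position = 85n/100 = 79.9.
This falls in the class 60 ≤ t < 70: L = 60, F = 70, f = 15, h = 10.
85th percentile ≈ 60 + ((79.9 − 70) / 15) × 10 = 66.6000

66.60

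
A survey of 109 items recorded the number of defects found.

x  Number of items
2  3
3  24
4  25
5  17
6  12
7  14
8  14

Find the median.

5

Cumulative frequencies: 3, 27, 52, 69, 81, 95, 109
n = 109, so the median is the value in position (n+1)/2 = 55.
Position 55 falls at value 5.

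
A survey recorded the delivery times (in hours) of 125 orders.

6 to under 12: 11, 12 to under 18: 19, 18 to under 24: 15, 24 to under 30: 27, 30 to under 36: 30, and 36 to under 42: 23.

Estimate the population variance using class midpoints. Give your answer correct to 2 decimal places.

89.63

Midpoints: 9, 15, 21, 27, 33, 39
n = 125, Σfm = 3315, mean = 26.5200
Σfm² = 99117
Σf(m − x̄)² = Σfm² − (Σfm)²/n = 99117 − 3315²/125 = 11203.2000
Population variance = 11203.2000 / 125 = 89.6256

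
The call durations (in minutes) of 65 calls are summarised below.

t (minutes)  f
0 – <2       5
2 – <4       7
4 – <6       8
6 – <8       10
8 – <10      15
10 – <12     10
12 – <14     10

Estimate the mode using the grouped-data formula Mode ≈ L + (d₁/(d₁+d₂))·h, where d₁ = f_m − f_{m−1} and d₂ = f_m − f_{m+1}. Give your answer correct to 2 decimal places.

Modal class: 8 – <10 (highest frequency 15).
d₁ = 15 − 10 = 5, d₂ = 15 − 10 = 5
Mode ≈ 8 + (5/(5+5)) × 2 = 8 + 1.0000 = 9.0000

9.00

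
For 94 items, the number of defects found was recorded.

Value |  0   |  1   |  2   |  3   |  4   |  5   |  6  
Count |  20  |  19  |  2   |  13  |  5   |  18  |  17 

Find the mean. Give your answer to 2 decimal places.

2.91

Values: 0, 1, 2, 3, 4, 5, 6
Σfx = 20×0 + 19×1 + 2×2 + 13×3 + 5×4 + 18×5 + 17×6 = 274
n = Σf = 94
Mean = 274 / 94 = 2.9149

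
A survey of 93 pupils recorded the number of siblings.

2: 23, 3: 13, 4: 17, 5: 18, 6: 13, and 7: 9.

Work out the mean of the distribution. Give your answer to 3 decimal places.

Values: 2, 3, 4, 5, 6, 7
Σfx = 23×2 + 13×3 + 17×4 + 18×5 + 13×6 + 9×7 = 384
n = Σf = 93
Mean = 384 / 93 = 4.1290

4.129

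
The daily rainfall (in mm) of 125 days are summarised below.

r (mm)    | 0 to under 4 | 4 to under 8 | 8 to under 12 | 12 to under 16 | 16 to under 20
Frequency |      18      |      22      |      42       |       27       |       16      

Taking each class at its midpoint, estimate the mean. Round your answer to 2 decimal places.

10.03

Midpoints: 2, 6, 10, 14, 18
Σfm = 18×2 + 22×6 + 42×10 + 27×14 + 16×18 = 1254
n = Σf = 125
Mean = 1254 / 125 = 10.0320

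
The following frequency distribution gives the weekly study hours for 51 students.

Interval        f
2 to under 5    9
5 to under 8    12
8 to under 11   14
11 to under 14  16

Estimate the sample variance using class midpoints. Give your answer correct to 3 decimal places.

Midpoints: 3.5, 6.5, 9.5, 12.5
n = 51, Σfm = 442.5, mean = 8.6765
Σfm² = 4380.75
Σf(m − x̄)² = Σfm² − (Σfm)²/n = 4380.75 − 442.5²/51 = 541.4118
Sample variance = 541.4118 / 50 = 10.8282

10.828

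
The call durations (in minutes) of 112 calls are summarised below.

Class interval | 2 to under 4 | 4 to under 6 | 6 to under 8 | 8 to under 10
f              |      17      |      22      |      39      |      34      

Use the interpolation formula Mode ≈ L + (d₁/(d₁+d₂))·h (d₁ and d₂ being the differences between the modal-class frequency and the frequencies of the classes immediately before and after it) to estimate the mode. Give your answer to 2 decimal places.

7.55

Modal class: 6 to under 8 (highest frequency 39).
d₁ = 39 − 22 = 17, d₂ = 39 − 34 = 5
Mode ≈ 6 + (17/(17+5)) × 2 = 6 + 1.5455 = 7.5455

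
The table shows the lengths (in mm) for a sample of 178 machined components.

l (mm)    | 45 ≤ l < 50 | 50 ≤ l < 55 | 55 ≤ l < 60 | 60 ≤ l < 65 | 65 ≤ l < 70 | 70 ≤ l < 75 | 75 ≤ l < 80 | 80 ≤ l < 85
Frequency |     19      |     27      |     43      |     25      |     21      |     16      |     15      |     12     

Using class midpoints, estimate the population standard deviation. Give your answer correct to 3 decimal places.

10.151

Midpoints: 47.5, 52.5, 57.5, 62.5, 67.5, 72.5, 77.5, 82.5
n = 178, Σfm = 11085, mean = 62.2753
Σfm² = 708662.5
Σf(m − x̄)² = Σfm² − (Σfm)²/n = 708662.5 − 11085²/178 = 18341.0112
Population variance = 18341.0112 / 178 = 103.0394
Standard deviation = √103.0394 = 10.1508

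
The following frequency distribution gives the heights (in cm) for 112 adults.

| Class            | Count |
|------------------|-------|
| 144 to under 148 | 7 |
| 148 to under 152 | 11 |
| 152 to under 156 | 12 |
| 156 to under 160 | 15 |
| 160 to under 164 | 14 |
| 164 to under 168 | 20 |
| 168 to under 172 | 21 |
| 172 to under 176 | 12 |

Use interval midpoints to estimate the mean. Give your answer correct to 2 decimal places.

161.93

Midpoints: 146, 150, 154, 158, 162, 166, 170, 174
Σfm = 7×146 + 11×150 + 12×154 + 15×158 + 14×162 + 20×166 + 21×170 + 12×174 = 18136
n = Σf = 112
Mean = 18136 / 112 = 161.9286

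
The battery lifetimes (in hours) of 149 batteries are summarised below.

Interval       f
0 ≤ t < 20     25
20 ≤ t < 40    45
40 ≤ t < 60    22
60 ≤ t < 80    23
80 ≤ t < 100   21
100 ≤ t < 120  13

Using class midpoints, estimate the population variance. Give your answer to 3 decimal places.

989.145

Midpoints: 10, 30, 50, 70, 90, 110
n = 149, Σfm = 7630, mean = 51.2081
Σfm² = 538100
Σf(m − x̄)² = Σfm² − (Σfm)²/n = 538100 − 7630²/149 = 147382.5503
Population variance = 147382.5503 / 149 = 989.1446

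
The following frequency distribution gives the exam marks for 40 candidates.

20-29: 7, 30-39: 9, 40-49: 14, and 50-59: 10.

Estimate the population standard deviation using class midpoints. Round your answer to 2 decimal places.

Midpoints: 24.5, 34.5, 44.5, 54.5
n = 40, Σfm = 1650, mean = 41.2500
Σfm² = 72340
Σf(m − x̄)² = Σfm² − (Σfm)²/n = 72340 − 1650²/40 = 4277.5000
Population variance = 4277.5000 / 40 = 106.9375
Standard deviation = √106.9375 = 10.3411

10.34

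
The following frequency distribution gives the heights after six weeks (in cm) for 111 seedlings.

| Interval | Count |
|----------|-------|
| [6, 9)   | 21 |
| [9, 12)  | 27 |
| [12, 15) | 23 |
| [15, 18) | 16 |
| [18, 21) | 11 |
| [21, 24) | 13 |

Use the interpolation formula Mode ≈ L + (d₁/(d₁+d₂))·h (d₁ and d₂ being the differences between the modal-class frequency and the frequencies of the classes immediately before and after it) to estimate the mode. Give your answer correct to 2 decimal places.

10.80

Modal class: [9, 12) (highest frequency 27).
d₁ = 27 − 21 = 6, d₂ = 27 − 23 = 4
Mode ≈ 9 + (6/(6+4)) × 3 = 9 + 1.8000 = 10.8000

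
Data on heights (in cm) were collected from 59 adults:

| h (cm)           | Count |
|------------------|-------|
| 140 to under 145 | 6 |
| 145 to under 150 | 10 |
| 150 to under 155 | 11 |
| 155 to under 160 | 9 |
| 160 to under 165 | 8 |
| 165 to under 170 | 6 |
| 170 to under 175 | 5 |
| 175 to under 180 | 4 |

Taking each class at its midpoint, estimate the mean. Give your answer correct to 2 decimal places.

Midpoints: 142.5, 147.5, 152.5, 157.5, 162.5, 167.5, 172.5, 177.5
Σfm = 6×142.5 + 10×147.5 + 11×152.5 + 9×157.5 + 8×162.5 + 6×167.5 + 5×172.5 + 4×177.5 = 9302.5
n = Σf = 59
Mean = 9302.5 / 59 = 157.6695

157.67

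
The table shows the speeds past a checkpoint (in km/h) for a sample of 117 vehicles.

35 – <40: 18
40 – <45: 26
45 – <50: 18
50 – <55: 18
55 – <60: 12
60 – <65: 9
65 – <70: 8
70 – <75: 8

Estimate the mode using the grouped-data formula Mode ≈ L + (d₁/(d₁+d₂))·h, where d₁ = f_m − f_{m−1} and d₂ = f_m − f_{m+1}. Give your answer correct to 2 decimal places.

Modal class: 40 – <45 (highest frequency 26).
d₁ = 26 − 18 = 8, d₂ = 26 − 18 = 8
Mode ≈ 40 + (8/(8+8)) × 5 = 40 + 2.5000 = 42.5000

42.50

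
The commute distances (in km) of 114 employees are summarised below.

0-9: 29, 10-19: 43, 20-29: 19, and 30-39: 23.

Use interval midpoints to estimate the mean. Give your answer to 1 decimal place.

17.7

Midpoints: 4.5, 14.5, 24.5, 34.5
Σfm = 29×4.5 + 43×14.5 + 19×24.5 + 23×34.5 = 2013
n = Σf = 114
Mean = 2013 / 114 = 17.6579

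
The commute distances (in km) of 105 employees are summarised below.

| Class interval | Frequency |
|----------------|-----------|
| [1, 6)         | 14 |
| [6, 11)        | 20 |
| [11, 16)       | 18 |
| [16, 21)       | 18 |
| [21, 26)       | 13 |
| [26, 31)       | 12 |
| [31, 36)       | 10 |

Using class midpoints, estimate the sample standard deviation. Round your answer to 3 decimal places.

Midpoints: 3.5, 8.5, 13.5, 18.5, 23.5, 28.5, 33.5
n = 105, Σfm = 1777.5, mean = 16.9286
Σfm² = 39206.25
Σf(m − x̄)² = Σfm² − (Σfm)²/n = 39206.25 − 1777.5²/105 = 9115.7143
Sample variance = 9115.7143 / 104 = 87.6511
Standard deviation = √87.6511 = 9.3622

9.362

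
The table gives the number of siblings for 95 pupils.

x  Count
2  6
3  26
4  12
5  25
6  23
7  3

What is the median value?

5

Cumulative frequencies: 6, 32, 44, 69, 92, 95
n = 95, so the median is the value in position (n+1)/2 = 48.
Position 48 falls at value 5.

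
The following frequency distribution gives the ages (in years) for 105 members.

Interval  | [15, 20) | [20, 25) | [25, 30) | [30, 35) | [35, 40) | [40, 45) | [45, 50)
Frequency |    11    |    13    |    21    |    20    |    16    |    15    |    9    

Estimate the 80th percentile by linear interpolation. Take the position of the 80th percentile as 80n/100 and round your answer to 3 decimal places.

41.000

Cumulative frequencies: 11, 24, 45, 65, 81, 96, 105
n = 105; position = 80n/100 = 84.
This falls in the class [40, 45): L = 40, F = 81, f = 15, h = 5.
80th percentile ≈ 40 + ((84 − 81) / 15) × 5 = 41.0000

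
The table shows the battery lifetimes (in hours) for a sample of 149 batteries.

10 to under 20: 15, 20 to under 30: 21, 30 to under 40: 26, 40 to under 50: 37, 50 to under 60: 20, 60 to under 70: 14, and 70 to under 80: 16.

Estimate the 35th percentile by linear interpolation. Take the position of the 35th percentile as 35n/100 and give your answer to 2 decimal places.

36.21

Cumulative frequencies: 15, 36, 62, 99, 119, 133, 149
n = 149; position = 35n/100 = 52.15.
This falls in the class 30 to under 40: L = 30, F = 36, f = 26, h = 10.
35th percentile ≈ 30 + ((52.15 − 36) / 26) × 10 = 36.2115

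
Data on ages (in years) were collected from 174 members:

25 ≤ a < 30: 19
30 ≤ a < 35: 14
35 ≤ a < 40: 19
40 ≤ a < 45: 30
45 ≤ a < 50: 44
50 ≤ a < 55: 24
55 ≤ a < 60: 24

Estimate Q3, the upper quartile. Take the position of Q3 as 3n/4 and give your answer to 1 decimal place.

50.9

Cumulative frequencies: 19, 33, 52, 82, 126, 150, 174
n = 174; position = 3n/4 = 130.5.
This falls in the class 50 ≤ a < 55: L = 50, F = 126, f = 24, h = 5.
Upper quartile ≈ 50 + ((130.5 − 126) / 24) × 5 = 50.9375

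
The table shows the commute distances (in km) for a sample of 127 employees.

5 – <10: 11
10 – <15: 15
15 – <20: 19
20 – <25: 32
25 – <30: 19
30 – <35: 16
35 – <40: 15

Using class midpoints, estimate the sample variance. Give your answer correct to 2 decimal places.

78.27

Midpoints: 7.5, 12.5, 17.5, 22.5, 27.5, 32.5, 37.5
n = 127, Σfm = 2927.5, mean = 23.0512
Σfm² = 77343.75
Σf(m − x̄)² = Σfm² − (Σfm)²/n = 77343.75 − 2927.5²/127 = 9861.4173
Sample variance = 9861.4173 / 126 = 78.2652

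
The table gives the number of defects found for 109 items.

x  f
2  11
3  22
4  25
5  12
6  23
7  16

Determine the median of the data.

Cumulative frequencies: 11, 33, 58, 70, 93, 109
n = 109, so the median is the value in position (n+1)/2 = 55.
Position 55 falls at value 4.

4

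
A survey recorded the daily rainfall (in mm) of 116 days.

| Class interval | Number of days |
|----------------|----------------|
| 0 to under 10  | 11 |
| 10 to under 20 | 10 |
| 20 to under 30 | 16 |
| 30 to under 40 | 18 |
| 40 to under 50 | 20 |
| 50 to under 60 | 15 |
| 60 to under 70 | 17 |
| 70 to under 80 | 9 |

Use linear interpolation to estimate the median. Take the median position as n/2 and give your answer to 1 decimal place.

41.5

Cumulative frequencies: 11, 21, 37, 55, 75, 90, 107, 116
n = 116; position = n/2 = 58.
This falls in the class 40 to under 50: L = 40, F = 55, f = 20, h = 10.
Median ≈ 40 + ((58 − 55) / 20) × 10 = 41.5000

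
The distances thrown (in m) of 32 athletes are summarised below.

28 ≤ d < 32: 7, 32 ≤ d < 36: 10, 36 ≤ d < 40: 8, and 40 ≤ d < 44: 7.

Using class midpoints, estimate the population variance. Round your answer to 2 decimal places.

17.98

Midpoints: 30, 34, 38, 42
n = 32, Σfm = 1148, mean = 35.8750
Σfm² = 41760
Σf(m − x̄)² = Σfm² − (Σfm)²/n = 41760 − 1148²/32 = 575.5000
Population variance = 575.5000 / 32 = 17.9844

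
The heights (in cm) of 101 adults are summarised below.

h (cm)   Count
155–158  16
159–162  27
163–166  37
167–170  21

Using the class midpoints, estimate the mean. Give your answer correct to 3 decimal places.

162.995

Midpoints: 156.5, 160.5, 164.5, 168.5
Σfm = 16×156.5 + 27×160.5 + 37×164.5 + 21×168.5 = 16462.5
n = Σf = 101
Mean = 16462.5 / 101 = 162.9950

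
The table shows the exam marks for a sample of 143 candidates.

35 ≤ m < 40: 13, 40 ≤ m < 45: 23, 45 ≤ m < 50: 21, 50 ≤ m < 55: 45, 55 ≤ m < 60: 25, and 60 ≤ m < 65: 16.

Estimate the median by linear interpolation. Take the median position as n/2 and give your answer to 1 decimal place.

Cumulative frequencies: 13, 36, 57, 102, 127, 143
n = 143; position = n/2 = 71.5.
This falls in the class 50 ≤ m < 55: L = 50, F = 57, f = 45, h = 5.
Median ≈ 50 + ((71.5 − 57) / 45) × 5 = 51.6111

51.6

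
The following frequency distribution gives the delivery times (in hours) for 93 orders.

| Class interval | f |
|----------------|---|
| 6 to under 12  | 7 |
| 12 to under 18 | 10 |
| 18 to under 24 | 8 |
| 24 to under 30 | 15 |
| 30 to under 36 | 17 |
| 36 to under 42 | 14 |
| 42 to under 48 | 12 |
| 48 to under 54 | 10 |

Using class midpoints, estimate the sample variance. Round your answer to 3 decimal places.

Midpoints: 9, 15, 21, 27, 33, 39, 45, 51
n = 93, Σfm = 2943, mean = 31.6452
Σfm² = 107397
Σf(m − x̄)² = Σfm² − (Σfm)²/n = 107397 − 2943²/93 = 14265.2903
Sample variance = 14265.2903 / 92 = 155.0575

155.058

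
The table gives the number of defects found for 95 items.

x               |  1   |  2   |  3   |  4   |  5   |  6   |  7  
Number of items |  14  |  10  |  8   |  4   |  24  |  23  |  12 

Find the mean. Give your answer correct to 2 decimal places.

Values: 1, 2, 3, 4, 5, 6, 7
Σfx = 14×1 + 10×2 + 8×3 + 4×4 + 24×5 + 23×6 + 12×7 = 416
n = Σf = 95
Mean = 416 / 95 = 4.3789

4.38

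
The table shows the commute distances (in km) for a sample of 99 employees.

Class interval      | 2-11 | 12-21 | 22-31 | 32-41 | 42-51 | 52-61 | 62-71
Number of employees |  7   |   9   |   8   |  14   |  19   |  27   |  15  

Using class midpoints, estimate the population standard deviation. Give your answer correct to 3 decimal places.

Midpoints: 6.5, 16.5, 26.5, 36.5, 46.5, 56.5, 66.5
n = 99, Σfm = 4323.5, mean = 43.6717
Σfm² = 220622.75
Σf(m − x̄)² = Σfm² − (Σfm)²/n = 220622.75 − 4323.5²/99 = 31808.0808
Population variance = 31808.0808 / 99 = 321.2937
Standard deviation = √321.2937 = 17.9247

17.925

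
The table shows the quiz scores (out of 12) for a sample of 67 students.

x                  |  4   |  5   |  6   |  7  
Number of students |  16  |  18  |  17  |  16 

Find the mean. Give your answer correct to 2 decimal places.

Values: 4, 5, 6, 7
Σfx = 16×4 + 18×5 + 17×6 + 16×7 = 368
n = Σf = 67
Mean = 368 / 67 = 5.4925

5.49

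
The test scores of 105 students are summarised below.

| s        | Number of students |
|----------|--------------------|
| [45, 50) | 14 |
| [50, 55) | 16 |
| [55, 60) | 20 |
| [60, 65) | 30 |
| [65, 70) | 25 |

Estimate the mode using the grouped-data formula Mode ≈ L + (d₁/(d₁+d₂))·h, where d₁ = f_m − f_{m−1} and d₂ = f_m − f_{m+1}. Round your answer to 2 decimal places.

63.33

Modal class: [60, 65) (highest frequency 30).
d₁ = 30 − 20 = 10, d₂ = 30 − 25 = 5
Mode ≈ 60 + (10/(10+5)) × 5 = 60 + 3.3333 = 63.3333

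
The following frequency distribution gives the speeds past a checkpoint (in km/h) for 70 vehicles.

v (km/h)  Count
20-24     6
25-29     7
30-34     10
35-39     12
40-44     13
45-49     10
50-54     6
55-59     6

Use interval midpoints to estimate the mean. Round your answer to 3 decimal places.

Midpoints: 22, 27, 32, 37, 42, 47, 52, 57
Σfm = 6×22 + 7×27 + 10×32 + 12×37 + 13×42 + 10×47 + 6×52 + 6×57 = 2755
n = Σf = 70
Mean = 2755 / 70 = 39.3571

39.357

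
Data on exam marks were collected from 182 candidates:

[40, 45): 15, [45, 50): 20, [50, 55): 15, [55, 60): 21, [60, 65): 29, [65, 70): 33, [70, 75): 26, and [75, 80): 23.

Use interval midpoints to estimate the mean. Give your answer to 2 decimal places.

62.03

Midpoints: 42.5, 47.5, 52.5, 57.5, 62.5, 67.5, 72.5, 77.5
Σfm = 15×42.5 + 20×47.5 + 15×52.5 + 21×57.5 + 29×62.5 + 33×67.5 + 26×72.5 + 23×77.5 = 11290
n = Σf = 182
Mean = 11290 / 182 = 62.0330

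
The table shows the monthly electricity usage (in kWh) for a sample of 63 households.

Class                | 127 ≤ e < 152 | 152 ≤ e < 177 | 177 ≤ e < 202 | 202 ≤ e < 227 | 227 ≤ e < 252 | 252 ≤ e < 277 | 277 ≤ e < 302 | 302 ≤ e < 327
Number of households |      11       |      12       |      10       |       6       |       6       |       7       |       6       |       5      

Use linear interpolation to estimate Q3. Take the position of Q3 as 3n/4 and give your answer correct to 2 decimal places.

Cumulative frequencies: 11, 23, 33, 39, 45, 52, 58, 63
n = 63; position = 3n/4 = 47.25.
This falls in the class 252 ≤ e < 277: L = 252, F = 45, f = 7, h = 25.
Upper quartile ≈ 252 + ((47.25 − 45) / 7) × 25 = 260.0357

260.04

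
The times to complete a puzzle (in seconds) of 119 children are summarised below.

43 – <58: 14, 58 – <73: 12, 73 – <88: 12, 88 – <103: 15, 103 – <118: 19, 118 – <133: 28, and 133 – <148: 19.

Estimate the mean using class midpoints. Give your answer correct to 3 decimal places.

Midpoints: 50.5, 65.5, 80.5, 95.5, 110.5, 125.5, 140.5
Σfm = 14×50.5 + 12×65.5 + 12×80.5 + 15×95.5 + 19×110.5 + 28×125.5 + 19×140.5 = 12174.5
n = Σf = 119
Mean = 12174.5 / 119 = 102.3067

102.307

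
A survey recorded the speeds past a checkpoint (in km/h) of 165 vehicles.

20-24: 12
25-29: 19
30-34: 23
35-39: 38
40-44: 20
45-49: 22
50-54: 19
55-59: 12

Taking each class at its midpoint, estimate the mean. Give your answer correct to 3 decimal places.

39.182

Midpoints: 22, 27, 32, 37, 42, 47, 52, 57
Σfm = 12×22 + 19×27 + 23×32 + 38×37 + 20×42 + 22×47 + 19×52 + 12×57 = 6465
n = Σf = 165
Mean = 6465 / 165 = 39.1818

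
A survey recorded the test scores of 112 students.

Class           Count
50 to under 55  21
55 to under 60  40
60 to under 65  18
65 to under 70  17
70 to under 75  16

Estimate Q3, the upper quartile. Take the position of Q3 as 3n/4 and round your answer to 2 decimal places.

66.47

Cumulative frequencies: 21, 61, 79, 96, 112
n = 112; position = 3n/4 = 84.
This falls in the class 65 to under 70: L = 65, F = 79, f = 17, h = 5.
Upper quartile ≈ 65 + ((84 − 79) / 17) × 5 = 66.4706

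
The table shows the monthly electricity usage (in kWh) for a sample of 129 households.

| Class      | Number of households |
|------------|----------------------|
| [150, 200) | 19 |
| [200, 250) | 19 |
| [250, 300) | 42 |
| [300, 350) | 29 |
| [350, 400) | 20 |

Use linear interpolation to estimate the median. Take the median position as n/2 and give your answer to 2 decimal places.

281.55

Cumulative frequencies: 19, 38, 80, 109, 129
n = 129; position = n/2 = 64.5.
This falls in the class [250, 300): L = 250, F = 38, f = 42, h = 50.
Median ≈ 250 + ((64.5 − 38) / 42) × 50 = 281.5476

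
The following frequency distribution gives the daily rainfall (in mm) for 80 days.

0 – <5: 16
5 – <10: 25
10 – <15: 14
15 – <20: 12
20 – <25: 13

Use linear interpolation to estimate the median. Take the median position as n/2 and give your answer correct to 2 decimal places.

9.80

Cumulative frequencies: 16, 41, 55, 67, 80
n = 80; position = n/2 = 40.
This falls in the class 5 – <10: L = 5, F = 16, f = 25, h = 5.
Median ≈ 5 + ((40 − 16) / 25) × 5 = 9.8000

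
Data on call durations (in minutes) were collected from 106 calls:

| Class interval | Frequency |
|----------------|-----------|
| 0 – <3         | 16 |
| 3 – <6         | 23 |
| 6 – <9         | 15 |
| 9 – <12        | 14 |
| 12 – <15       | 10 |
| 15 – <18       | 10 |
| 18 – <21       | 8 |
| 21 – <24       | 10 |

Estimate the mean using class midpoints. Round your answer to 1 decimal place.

10.1

Midpoints: 1.5, 4.5, 7.5, 10.5, 13.5, 16.5, 19.5, 22.5
Σfm = 16×1.5 + 23×4.5 + 15×7.5 + 14×10.5 + 10×13.5 + 10×16.5 + 8×19.5 + 10×22.5 = 1068
n = Σf = 106
Mean = 1068 / 106 = 10.0755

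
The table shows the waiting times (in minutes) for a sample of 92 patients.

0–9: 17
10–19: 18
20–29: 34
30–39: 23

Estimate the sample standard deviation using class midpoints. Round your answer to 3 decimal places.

10.475

Midpoints: 4.5, 14.5, 24.5, 34.5
n = 92, Σfm = 1964, mean = 21.3478
Σfm² = 51913
Σf(m − x̄)² = Σfm² − (Σfm)²/n = 51913 − 1964²/92 = 9985.8696
Sample variance = 9985.8696 / 91 = 109.7348
Standard deviation = √109.7348 = 10.4754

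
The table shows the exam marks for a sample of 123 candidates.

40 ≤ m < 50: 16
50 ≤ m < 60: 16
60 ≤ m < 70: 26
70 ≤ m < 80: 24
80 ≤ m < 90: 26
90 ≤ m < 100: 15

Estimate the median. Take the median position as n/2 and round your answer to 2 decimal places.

71.46

Cumulative frequencies: 16, 32, 58, 82, 108, 123
n = 123; position = n/2 = 61.5.
This falls in the class 70 ≤ m < 80: L = 70, F = 58, f = 24, h = 10.
Median ≈ 70 + ((61.5 − 58) / 24) × 10 = 71.4583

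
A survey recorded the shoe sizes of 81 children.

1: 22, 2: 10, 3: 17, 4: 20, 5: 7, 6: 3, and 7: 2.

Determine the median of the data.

3

Cumulative frequencies: 22, 32, 49, 69, 76, 79, 81
n = 81, so the median is the value in position (n+1)/2 = 41.
Position 41 falls at value 3.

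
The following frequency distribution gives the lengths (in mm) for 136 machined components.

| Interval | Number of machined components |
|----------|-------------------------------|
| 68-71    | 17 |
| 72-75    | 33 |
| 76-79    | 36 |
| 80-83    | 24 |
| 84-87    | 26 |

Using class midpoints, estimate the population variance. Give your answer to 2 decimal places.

Midpoints: 69.5, 73.5, 77.5, 81.5, 85.5
n = 136, Σfm = 10576, mean = 77.7647
Σfm² = 826094
Σf(m − x̄)² = Σfm² − (Σfm)²/n = 826094 − 10576²/136 = 3654.4706
Population variance = 3654.4706 / 136 = 26.8711

26.87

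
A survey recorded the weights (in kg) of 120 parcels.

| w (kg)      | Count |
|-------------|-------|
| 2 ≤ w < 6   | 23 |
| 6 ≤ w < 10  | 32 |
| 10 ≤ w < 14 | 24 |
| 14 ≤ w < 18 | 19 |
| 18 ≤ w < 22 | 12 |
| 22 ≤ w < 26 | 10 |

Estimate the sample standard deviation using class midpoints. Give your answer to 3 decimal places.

Midpoints: 4, 8, 12, 16, 20, 24
n = 120, Σfm = 1420, mean = 11.8333
Σfm² = 21296
Σf(m − x̄)² = Σfm² − (Σfm)²/n = 21296 − 1420²/120 = 4492.6667
Sample variance = 4492.6667 / 119 = 37.7535
Standard deviation = √37.7535 = 6.1444

6.144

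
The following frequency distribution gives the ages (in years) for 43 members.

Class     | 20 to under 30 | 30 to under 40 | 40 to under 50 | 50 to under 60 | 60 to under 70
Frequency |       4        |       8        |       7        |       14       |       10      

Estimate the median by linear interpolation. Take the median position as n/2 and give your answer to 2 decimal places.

51.79

Cumulative frequencies: 4, 12, 19, 33, 43
n = 43; position = n/2 = 21.5.
This falls in the class 50 to under 60: L = 50, F = 19, f = 14, h = 10.
Median ≈ 50 + ((21.5 − 19) / 14) × 10 = 51.7857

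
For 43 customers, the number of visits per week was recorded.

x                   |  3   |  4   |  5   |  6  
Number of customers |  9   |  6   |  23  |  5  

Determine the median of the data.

Cumulative frequencies: 9, 15, 38, 43
n = 43, so the median is the value in position (n+1)/2 = 22.
Position 22 falls at value 5.

5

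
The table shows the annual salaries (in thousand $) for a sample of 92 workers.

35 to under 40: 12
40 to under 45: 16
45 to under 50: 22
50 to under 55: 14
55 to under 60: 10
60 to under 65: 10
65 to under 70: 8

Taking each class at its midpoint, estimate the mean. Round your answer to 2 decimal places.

Midpoints: 37.5, 42.5, 47.5, 52.5, 57.5, 62.5, 67.5
Σfm = 12×37.5 + 16×42.5 + 22×47.5 + 14×52.5 + 10×57.5 + 10×62.5 + 8×67.5 = 4650
n = Σf = 92
Mean = 4650 / 92 = 50.5435

50.54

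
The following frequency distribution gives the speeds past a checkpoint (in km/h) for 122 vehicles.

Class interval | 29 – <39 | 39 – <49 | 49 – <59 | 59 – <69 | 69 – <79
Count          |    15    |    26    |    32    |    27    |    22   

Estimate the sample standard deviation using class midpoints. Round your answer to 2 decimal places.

12.83

Midpoints: 34, 44, 54, 64, 74
n = 122, Σfm = 6738, mean = 55.2295
Σfm² = 392052
Σf(m − x̄)² = Σfm² − (Σfm)²/n = 392052 − 6738²/122 = 19915.5738
Sample variance = 19915.5738 / 121 = 164.5915
Standard deviation = √164.5915 = 12.8293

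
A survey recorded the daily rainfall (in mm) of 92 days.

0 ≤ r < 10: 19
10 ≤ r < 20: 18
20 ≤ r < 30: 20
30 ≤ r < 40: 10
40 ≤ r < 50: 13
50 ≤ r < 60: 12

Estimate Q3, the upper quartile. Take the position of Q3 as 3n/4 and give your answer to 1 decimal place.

Cumulative frequencies: 19, 37, 57, 67, 80, 92
n = 92; position = 3n/4 = 69.
This falls in the class 40 ≤ r < 50: L = 40, F = 67, f = 13, h = 10.
Upper quartile ≈ 40 + ((69 − 67) / 13) × 10 = 41.5385

41.5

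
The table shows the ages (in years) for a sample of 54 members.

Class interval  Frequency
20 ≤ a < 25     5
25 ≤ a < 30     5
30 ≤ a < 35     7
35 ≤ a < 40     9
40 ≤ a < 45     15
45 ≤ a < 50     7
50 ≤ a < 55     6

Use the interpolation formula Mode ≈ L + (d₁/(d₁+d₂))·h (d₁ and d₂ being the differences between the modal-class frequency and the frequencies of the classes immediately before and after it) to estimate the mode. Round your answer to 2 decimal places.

Modal class: 40 ≤ a < 45 (highest frequency 15).
d₁ = 15 − 9 = 6, d₂ = 15 − 7 = 8
Mode ≈ 40 + (6/(6+8)) × 5 = 40 + 2.1429 = 42.1429

42.14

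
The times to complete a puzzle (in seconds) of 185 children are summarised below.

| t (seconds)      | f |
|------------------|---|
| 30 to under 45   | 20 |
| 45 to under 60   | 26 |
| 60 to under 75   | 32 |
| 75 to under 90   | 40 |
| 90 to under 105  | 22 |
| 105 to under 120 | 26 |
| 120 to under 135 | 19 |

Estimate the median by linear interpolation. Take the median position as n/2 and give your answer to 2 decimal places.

80.44

Cumulative frequencies: 20, 46, 78, 118, 140, 166, 185
n = 185; position = n/2 = 92.5.
This falls in the class 75 to under 90: L = 75, F = 78, f = 40, h = 15.
Median ≈ 75 + ((92.5 − 78) / 40) × 15 = 80.4375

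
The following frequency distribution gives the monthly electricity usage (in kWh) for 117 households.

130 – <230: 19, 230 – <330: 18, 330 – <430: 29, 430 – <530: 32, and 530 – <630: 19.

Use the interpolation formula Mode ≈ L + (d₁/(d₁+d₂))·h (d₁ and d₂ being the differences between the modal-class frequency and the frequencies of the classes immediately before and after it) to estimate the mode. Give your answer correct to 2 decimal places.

Modal class: 430 – <530 (highest frequency 32).
d₁ = 32 − 29 = 3, d₂ = 32 − 19 = 13
Mode ≈ 430 + (3/(3+13)) × 100 = 430 + 18.7500 = 448.7500

448.75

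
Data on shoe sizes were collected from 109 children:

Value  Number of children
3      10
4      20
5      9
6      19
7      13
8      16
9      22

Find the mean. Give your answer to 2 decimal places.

Values: 3, 4, 5, 6, 7, 8, 9
Σfx = 10×3 + 20×4 + 9×5 + 19×6 + 13×7 + 16×8 + 22×9 = 686
n = Σf = 109
Mean = 686 / 109 = 6.2936

6.29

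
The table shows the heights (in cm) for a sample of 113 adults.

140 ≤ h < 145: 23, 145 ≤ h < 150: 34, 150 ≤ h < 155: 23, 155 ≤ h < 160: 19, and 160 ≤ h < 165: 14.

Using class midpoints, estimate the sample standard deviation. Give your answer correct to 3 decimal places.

6.536

Midpoints: 142.5, 147.5, 152.5, 157.5, 162.5
n = 113, Σfm = 17067.5, mean = 151.0398
Σfm² = 2582656.25
Σf(m − x̄)² = Σfm² − (Σfm)²/n = 2582656.25 − 17067.5²/113 = 4784.0708
Sample variance = 4784.0708 / 112 = 42.7149
Standard deviation = √42.7149 = 6.5357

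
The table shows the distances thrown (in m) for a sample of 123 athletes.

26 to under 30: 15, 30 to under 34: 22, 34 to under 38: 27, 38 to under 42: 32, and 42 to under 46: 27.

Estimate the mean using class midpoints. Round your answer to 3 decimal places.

Midpoints: 28, 32, 36, 40, 44
Σfm = 15×28 + 22×32 + 27×36 + 32×40 + 27×44 = 4564
n = Σf = 123
Mean = 4564 / 123 = 37.1057

37.106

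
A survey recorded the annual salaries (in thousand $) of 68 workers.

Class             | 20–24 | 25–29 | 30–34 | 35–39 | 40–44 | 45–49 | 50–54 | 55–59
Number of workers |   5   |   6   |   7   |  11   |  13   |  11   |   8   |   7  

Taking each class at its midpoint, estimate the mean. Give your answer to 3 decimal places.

Midpoints: 22, 27, 32, 37, 42, 47, 52, 57
Σfm = 5×22 + 6×27 + 7×32 + 11×37 + 13×42 + 11×47 + 8×52 + 7×57 = 2781
n = Σf = 68
Mean = 2781 / 68 = 40.8971

40.897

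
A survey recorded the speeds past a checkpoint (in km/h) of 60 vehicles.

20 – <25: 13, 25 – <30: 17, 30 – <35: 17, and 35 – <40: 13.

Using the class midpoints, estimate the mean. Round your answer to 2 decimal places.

30.00

Midpoints: 22.5, 27.5, 32.5, 37.5
Σfm = 13×22.5 + 17×27.5 + 17×32.5 + 13×37.5 = 1800
n = Σf = 60
Mean = 1800 / 60 = 30.0000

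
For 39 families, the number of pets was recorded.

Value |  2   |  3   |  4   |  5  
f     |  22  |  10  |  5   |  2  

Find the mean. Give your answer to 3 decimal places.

2.667

Values: 2, 3, 4, 5
Σfx = 22×2 + 10×3 + 5×4 + 2×5 = 104
n = Σf = 39
Mean = 104 / 39 = 2.6667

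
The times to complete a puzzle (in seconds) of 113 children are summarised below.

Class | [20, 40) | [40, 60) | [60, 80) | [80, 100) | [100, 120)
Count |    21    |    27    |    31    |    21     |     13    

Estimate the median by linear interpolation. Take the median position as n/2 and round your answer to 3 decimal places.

65.484

Cumulative frequencies: 21, 48, 79, 100, 113
n = 113; position = n/2 = 56.5.
This falls in the class [60, 80): L = 60, F = 48, f = 31, h = 20.
Median ≈ 60 + ((56.5 − 48) / 31) × 20 = 65.4839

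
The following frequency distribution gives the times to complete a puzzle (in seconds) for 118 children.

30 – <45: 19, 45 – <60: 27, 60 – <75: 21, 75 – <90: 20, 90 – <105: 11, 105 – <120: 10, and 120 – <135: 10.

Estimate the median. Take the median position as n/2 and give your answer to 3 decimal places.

Cumulative frequencies: 19, 46, 67, 87, 98, 108, 118
n = 118; position = n/2 = 59.
This falls in the class 60 – <75: L = 60, F = 46, f = 21, h = 15.
Median ≈ 60 + ((59 − 46) / 21) × 15 = 69.2857

69.286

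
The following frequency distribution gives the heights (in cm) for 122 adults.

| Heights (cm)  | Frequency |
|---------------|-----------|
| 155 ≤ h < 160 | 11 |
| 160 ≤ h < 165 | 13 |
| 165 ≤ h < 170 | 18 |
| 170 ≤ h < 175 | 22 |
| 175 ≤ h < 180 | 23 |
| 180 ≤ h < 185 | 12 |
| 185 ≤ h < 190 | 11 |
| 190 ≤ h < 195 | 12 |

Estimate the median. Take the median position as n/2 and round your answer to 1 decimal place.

Cumulative frequencies: 11, 24, 42, 64, 87, 99, 110, 122
n = 122; position = n/2 = 61.
This falls in the class 170 ≤ h < 175: L = 170, F = 42, f = 22, h = 5.
Median ≈ 170 + ((61 − 42) / 22) × 5 = 174.3182

174.3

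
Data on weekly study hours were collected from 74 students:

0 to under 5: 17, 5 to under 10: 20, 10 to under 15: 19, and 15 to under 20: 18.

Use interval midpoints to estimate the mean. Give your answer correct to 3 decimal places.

10.068

Midpoints: 2.5, 7.5, 12.5, 17.5
Σfm = 17×2.5 + 20×7.5 + 19×12.5 + 18×17.5 = 745
n = Σf = 74
Mean = 745 / 74 = 10.0676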